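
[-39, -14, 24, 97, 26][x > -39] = [-14, 24, 97, 26]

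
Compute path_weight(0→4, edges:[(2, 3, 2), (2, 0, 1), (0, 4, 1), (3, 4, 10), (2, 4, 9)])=w(0→4)=1
= 1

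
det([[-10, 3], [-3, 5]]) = (-10)*(5) - (3)*(-3)
= -41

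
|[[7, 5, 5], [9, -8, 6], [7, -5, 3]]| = (1)*(7)*det([[-8, 6], [-5, 3]]) + (-1)*(5)*det([[9, 6], [7, 3]]) + (1)*(5)*det([[9, -8], [7, -5]])
= 42 + 75 + 55
= 172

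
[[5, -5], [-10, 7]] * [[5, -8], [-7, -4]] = C[0][0] = (5)*(5) + (-5)*(-7) = 60
C[0][1] = (5)*(-8) + (-5)*(-4) = -20
C[1][0] = (-10)*(5) + (7)*(-7) = -99
C[1][1] = (-10)*(-8) + (7)*(-4) = 52
= [[60, -20], [-99, 52]]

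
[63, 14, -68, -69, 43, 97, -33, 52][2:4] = [-68, -69]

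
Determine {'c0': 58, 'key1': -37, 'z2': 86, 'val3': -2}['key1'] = -37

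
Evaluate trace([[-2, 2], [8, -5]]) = diagonal: (-2) + (-5)
= -7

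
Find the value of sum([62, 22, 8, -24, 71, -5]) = 62 + 22 + 8 + (-24) + 71 + (-5)
= 134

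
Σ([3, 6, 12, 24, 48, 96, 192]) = 381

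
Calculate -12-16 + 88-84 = -24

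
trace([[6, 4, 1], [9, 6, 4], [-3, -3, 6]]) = diagonal: 6 + 6 + 6
= 18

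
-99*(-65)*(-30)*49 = -9459450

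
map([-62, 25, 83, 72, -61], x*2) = [-124, 50, 166, 144, -122]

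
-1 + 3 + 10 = 12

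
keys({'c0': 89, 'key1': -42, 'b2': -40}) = ['c0', 'key1', 'b2']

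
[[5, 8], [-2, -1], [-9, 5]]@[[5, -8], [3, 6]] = [[49, 8], [-13, 10], [-30, 102]]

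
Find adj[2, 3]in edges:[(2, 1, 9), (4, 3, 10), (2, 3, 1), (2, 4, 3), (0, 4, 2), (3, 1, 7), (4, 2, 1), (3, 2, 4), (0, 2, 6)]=1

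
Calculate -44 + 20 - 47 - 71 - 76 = -218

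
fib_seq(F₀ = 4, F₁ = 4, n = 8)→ [4, 4, 8, 12, 20, 32, 52, 84]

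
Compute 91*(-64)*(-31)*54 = 9749376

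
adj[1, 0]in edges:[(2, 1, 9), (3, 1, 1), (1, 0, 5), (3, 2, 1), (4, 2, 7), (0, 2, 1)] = 5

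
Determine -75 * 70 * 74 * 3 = -1165500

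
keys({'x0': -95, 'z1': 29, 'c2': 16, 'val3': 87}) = ['x0', 'z1', 'c2', 'val3']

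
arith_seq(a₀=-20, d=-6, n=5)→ a_0 = -20 + 0*-6 = -20
a_1 = -20 + 1*-6 = -26
a_2 = -20 + 2*-6 = -32
...
= [-20, -26, -32, -38, -44]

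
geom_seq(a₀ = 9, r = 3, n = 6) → a_0 = 9*3^0 = 9
a_1 = 9*3^1 = 27
a_2 = 9*3^2 = 81
...
= [9, 27, 81, 243, 729, 2187]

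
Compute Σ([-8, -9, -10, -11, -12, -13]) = (-8) + (-9) + (-10) + (-11) + (-12) + (-13)
= -63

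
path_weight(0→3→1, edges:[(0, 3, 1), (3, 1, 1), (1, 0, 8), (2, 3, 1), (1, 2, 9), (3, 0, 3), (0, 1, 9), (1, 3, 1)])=2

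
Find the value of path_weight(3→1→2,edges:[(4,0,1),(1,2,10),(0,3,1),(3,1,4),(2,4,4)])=14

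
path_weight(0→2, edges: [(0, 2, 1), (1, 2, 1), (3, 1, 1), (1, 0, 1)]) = 1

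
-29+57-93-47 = -112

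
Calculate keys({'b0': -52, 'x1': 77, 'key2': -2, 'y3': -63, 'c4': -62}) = ['b0', 'x1', 'key2', 'y3', 'c4']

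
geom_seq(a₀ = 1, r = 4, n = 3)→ a_0 = 1*4^0 = 1
a_1 = 1*4^1 = 4
a_2 = 1*4^2 = 16
= [1, 4, 16]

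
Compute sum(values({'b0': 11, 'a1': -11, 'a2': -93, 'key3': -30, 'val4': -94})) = -217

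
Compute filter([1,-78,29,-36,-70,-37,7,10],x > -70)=keep x where x > -70: 1✓, -78✗, 29✓, -36✓, -70✗, -37✓, 7✓, 10✓
= [1, 29, -36, -37, 7, 10]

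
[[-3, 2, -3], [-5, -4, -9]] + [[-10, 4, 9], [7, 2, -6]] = [[-13, 6, 6], [2, -2, -15]]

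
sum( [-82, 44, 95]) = 57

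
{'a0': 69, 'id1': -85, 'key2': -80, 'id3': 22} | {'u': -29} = {'a0': 69, 'id1': -85, 'key2': -80, 'id3': 22, 'u': -29}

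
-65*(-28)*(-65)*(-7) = 828100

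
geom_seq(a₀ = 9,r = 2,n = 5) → [9, 18, 36, 72, 144]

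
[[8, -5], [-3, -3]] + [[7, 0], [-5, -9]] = [[15, -5], [-8, -12]]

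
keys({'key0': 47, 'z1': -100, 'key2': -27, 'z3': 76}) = ['key0', 'z1', 'key2', 'z3']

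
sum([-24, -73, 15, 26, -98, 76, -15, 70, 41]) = (-24) + (-73) + 15 + 26 + (-98) + 76 + (-15) + 70 + 41
= 18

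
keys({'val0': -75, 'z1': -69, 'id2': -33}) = ['val0', 'z1', 'id2']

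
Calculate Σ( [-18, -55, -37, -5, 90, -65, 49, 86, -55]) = -10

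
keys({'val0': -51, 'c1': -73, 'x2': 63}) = ['val0', 'c1', 'x2']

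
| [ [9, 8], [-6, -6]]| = (9)*(-6) - (8)*(-6)
= -6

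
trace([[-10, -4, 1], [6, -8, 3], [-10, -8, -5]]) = -23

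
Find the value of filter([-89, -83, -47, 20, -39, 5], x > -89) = keep x where x > -89: -89✗, -83✓, -47✓, 20✓, -39✓, 5✓
= [-83, -47, 20, -39, 5]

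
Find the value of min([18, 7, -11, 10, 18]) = -11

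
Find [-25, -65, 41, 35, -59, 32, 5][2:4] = [41, 35]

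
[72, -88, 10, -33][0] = 72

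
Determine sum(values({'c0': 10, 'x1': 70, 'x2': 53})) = 133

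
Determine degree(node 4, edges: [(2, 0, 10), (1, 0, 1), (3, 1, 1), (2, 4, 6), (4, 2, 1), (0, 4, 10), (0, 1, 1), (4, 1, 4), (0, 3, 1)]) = 4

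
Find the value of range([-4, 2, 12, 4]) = 16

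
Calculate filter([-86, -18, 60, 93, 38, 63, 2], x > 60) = [93, 63]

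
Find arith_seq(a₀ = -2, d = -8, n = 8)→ [-2, -10, -18, -26, -34, -42, -50, -58]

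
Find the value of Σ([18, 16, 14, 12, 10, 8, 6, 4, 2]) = 18 + 16 + 14 + 12 + 10 + 8 + 6 + 4 + 2
= 90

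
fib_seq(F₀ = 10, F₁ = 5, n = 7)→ F_2 = F_1 + F_0 = 15
F_3 = F_2 + F_1 = 20
F_4 = F_3 + F_2 = 35
...
= [10, 5, 15, 20, 35, 55, 90]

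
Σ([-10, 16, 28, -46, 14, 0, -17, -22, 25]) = -12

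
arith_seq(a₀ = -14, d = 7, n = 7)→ a_0 = -14 + 0*7 = -14
a_1 = -14 + 1*7 = -7
a_2 = -14 + 2*7 = 0
...
= [-14, -7, 0, 7, 14, 21, 28]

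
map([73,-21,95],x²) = (73)²=5329, (-21)²=441, (95)²=9025
= [5329, 441, 9025]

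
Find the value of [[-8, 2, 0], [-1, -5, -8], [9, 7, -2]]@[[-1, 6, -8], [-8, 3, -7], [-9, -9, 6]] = [[-8, -42, 50], [113, 51, -5], [-47, 93, -133]]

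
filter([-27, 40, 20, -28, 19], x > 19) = keep x where x > 19: -27✗, 40✓, 20✓, -28✗, 19✗
= [40, 20]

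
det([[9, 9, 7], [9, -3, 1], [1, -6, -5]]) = 246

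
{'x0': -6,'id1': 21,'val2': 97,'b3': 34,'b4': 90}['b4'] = 90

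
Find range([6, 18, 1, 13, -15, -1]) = 33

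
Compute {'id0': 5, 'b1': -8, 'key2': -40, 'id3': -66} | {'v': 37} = {'id0': 5, 'b1': -8, 'key2': -40, 'id3': -66, 'v': 37}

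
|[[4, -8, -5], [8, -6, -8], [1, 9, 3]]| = 82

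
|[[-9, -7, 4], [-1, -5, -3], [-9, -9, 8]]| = 214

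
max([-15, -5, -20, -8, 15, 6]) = 15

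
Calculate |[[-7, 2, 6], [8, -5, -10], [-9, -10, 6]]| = 244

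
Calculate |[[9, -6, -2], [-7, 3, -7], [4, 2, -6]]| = 436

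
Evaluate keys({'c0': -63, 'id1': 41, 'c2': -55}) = ['c0', 'id1', 'c2']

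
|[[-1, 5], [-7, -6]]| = 41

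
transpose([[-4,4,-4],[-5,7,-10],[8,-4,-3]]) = [[-4, -5, 8], [4, 7, -4], [-4, -10, -3]]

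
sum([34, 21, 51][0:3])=106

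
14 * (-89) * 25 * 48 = -1495200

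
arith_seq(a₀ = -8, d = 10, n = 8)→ a_0 = -8 + 0*10 = -8
a_1 = -8 + 1*10 = 2
a_2 = -8 + 2*10 = 12
...
= [-8, 2, 12, 22, 32, 42, 52, 62]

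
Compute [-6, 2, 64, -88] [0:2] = [-6, 2]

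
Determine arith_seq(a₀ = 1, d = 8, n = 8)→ a_0 = 1 + 0*8 = 1
a_1 = 1 + 1*8 = 9
a_2 = 1 + 2*8 = 17
...
= [1, 9, 17, 25, 33, 41, 49, 57]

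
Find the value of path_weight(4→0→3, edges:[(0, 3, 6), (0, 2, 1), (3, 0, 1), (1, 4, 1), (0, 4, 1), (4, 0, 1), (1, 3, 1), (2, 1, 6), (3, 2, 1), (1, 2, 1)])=7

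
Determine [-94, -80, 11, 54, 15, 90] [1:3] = [-80, 11]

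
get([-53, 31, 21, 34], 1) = 31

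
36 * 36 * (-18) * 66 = -1539648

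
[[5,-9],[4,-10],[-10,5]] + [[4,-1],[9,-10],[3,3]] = [[9, -10], [13, -20], [-7, 8]]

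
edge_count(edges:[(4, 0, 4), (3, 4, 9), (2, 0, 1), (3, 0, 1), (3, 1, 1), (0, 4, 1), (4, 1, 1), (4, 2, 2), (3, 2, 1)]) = 9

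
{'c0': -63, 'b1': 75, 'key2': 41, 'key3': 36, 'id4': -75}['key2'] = 41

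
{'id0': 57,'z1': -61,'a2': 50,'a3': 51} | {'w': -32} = {'id0': 57, 'z1': -61, 'a2': 50, 'a3': 51, 'w': -32}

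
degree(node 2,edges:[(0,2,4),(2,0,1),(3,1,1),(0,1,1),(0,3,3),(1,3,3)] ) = 2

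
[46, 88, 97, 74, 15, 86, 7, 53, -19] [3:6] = [74, 15, 86]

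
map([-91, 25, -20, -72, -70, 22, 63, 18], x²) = [8281, 625, 400, 5184, 4900, 484, 3969, 324]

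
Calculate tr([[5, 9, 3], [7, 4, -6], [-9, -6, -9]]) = diagonal: 5 + 4 + (-9)
= 0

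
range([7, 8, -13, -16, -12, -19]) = 27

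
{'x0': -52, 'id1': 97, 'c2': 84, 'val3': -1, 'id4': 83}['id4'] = 83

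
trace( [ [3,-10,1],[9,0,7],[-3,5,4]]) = 7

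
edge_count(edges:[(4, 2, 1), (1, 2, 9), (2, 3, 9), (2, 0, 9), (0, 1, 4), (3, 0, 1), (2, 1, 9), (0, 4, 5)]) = 8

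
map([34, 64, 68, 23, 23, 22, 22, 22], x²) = (34)²=1156, (64)²=4096, (68)²=4624, (23)²=529, (23)²=529, (22)²=484, (22)²=484, (22)²=484
= [1156, 4096, 4624, 529, 529, 484, 484, 484]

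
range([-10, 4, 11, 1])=21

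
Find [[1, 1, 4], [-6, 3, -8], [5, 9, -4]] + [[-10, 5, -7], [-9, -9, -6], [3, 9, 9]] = [[-9, 6, -3], [-15, -6, -14], [8, 18, 5]]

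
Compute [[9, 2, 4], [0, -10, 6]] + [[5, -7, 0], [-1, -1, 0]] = [[14, -5, 4], [-1, -11, 6]]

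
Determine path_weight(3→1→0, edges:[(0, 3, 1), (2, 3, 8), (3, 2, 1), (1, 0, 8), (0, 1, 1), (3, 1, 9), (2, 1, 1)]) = 17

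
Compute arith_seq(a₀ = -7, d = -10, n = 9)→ a_0 = -7 + 0*-10 = -7
a_1 = -7 + 1*-10 = -17
a_2 = -7 + 2*-10 = -27
...
= [-7, -17, -27, -37, -47, -57, -67, -77, -87]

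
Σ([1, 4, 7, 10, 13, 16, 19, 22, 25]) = 117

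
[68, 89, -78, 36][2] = -78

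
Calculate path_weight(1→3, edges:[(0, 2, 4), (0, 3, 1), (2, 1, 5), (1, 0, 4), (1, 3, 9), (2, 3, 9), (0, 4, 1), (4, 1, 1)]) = w(1→3)=9
= 9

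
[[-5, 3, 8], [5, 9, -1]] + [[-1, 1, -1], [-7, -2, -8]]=[[-6, 4, 7], [-2, 7, -9]]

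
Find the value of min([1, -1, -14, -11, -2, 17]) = -14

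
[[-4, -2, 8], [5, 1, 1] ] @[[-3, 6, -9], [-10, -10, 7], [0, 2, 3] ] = [[32, 12, 46], [-25, 22, -35]]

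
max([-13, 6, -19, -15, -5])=6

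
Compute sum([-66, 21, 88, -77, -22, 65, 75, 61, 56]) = (-66) + 21 + 88 + (-77) + (-22) + 65 + 75 + 61 + 56
= 201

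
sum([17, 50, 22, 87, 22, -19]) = 17 + 50 + 22 + 87 + 22 + (-19)
= 179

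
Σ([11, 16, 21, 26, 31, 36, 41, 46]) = 228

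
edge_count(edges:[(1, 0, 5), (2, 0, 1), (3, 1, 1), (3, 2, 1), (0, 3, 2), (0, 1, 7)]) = 6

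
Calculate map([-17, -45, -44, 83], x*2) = [-34, -90, -88, 166]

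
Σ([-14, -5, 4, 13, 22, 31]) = (-14) + (-5) + 4 + 13 + 22 + 31
= 51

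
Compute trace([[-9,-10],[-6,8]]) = -1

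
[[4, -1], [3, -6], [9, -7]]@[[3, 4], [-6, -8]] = [[18, 24], [45, 60], [69, 92]]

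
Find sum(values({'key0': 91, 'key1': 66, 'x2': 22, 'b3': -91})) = 88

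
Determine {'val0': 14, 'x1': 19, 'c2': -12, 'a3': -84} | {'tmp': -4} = {'val0': 14, 'x1': 19, 'c2': -12, 'a3': -84, 'tmp': -4}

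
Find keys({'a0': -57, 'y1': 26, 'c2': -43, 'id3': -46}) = ['a0', 'y1', 'c2', 'id3']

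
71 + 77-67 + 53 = 134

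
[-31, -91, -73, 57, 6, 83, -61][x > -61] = [-31, 57, 6, 83]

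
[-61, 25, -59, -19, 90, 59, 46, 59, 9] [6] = 46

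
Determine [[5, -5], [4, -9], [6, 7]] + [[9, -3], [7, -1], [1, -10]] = [[14, -8], [11, -10], [7, -3]]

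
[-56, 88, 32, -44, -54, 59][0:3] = [-56, 88, 32]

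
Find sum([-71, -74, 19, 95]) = -31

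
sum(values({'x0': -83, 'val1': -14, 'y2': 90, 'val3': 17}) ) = (-83) + (-14) + 90 + 17
= 10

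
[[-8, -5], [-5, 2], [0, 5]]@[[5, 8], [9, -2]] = C[0][0] = (-8)*(5) + (-5)*(9) = -85
C[0][1] = (-8)*(8) + (-5)*(-2) = -54
C[1][0] = (-5)*(5) + (2)*(9) = -7
C[1][1] = (-5)*(8) + (2)*(-2) = -44
C[2][0] = (0)*(5) + (5)*(9) = 45
C[2][1] = (0)*(8) + (5)*(-2) = -10
= [[-85, -54], [-7, -44], [45, -10]]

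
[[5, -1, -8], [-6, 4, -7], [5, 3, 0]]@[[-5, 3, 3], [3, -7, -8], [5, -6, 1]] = [[-68, 70, 15], [7, -4, -57], [-16, -6, -9]]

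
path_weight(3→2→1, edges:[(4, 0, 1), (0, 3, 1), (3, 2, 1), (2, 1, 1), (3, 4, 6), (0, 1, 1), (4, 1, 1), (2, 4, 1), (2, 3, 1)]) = 2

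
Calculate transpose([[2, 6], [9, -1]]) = [[2, 9], [6, -1]]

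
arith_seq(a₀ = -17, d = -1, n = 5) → a_0 = -17 + 0*-1 = -17
a_1 = -17 + 1*-1 = -18
a_2 = -17 + 2*-1 = -19
...
= [-17, -18, -19, -20, -21]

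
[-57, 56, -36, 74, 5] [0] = -57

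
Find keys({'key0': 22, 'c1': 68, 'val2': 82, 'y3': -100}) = ['key0', 'c1', 'val2', 'y3']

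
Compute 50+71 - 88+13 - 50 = -4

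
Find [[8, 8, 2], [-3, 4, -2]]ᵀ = [[8, -3], [8, 4], [2, -2]]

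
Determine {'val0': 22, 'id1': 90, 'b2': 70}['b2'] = 70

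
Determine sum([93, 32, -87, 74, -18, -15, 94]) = 93 + 32 + (-87) + 74 + (-18) + (-15) + 94
= 173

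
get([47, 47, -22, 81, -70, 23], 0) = 47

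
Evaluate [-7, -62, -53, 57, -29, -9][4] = -29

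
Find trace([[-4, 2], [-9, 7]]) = 3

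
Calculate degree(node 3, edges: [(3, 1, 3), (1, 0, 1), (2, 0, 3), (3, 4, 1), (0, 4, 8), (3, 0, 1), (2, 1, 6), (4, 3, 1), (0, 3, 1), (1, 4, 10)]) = 5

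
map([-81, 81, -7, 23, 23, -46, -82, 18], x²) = [6561, 6561, 49, 529, 529, 2116, 6724, 324]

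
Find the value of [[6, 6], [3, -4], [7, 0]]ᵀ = [[6, 3, 7], [6, -4, 0]]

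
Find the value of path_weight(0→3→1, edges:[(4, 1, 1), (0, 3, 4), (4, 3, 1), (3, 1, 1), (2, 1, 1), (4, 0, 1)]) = w(0→3)=4 + w(3→1)=1
= 5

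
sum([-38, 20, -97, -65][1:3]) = slice → [20, -97]
20 + (-97)
= -77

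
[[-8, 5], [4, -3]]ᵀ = [[-8, 4], [5, -3]]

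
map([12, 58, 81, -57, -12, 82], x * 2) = 12*2=24, 58*2=116, 81*2=162, -57*2=-114, -12*2=-24, 82*2=164
= [24, 116, 162, -114, -24, 164]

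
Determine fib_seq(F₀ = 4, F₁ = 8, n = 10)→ F_2 = F_1 + F_0 = 12
F_3 = F_2 + F_1 = 20
F_4 = F_3 + F_2 = 32
...
= [4, 8, 12, 20, 32, 52, 84, 136, 220, 356]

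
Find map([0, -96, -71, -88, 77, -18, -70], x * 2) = [0, -192, -142, -176, 154, -36, -140]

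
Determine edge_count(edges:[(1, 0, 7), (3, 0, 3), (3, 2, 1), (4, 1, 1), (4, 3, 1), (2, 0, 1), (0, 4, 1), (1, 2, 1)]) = 8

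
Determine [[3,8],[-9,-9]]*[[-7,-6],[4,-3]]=C[0][0] = (3)*(-7) + (8)*(4) = 11
C[0][1] = (3)*(-6) + (8)*(-3) = -42
C[1][0] = (-9)*(-7) + (-9)*(4) = 27
C[1][1] = (-9)*(-6) + (-9)*(-3) = 81
= [[11, -42], [27, 81]]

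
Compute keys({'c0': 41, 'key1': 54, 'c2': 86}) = ['c0', 'key1', 'c2']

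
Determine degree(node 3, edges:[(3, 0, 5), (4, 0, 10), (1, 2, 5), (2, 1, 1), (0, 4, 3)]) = incident: (3,0)
= 1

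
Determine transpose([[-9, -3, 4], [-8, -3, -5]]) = [[-9, -8], [-3, -3], [4, -5]]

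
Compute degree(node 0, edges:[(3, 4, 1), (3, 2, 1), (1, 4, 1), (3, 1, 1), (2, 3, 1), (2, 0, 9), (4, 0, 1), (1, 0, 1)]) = incident: (2,0), (4,0), (1,0)
= 3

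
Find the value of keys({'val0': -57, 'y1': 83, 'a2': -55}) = ['val0', 'y1', 'a2']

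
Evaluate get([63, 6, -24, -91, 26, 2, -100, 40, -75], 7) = 40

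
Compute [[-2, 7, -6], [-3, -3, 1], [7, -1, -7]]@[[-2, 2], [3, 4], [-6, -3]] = C[0][0] = (-2)*(-2) + (7)*(3) + (-6)*(-6) = 61
C[0][1] = (-2)*(2) + (7)*(4) + (-6)*(-3) = 42
C[1][0] = (-3)*(-2) + (-3)*(3) + (1)*(-6) = -9
C[1][1] = (-3)*(2) + (-3)*(4) + (1)*(-3) = -21
C[2][0] = (7)*(-2) + (-1)*(3) + (-7)*(-6) = 25
C[2][1] = (7)*(2) + (-1)*(4) + (-7)*(-3) = 31
= [[61, 42], [-9, -21], [25, 31]]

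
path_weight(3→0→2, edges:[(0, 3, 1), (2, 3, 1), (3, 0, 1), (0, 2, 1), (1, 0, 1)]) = w(3→0)=1 + w(0→2)=1
= 2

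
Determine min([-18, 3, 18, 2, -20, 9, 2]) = -20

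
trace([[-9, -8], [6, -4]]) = diagonal: (-9) + (-4)
= -13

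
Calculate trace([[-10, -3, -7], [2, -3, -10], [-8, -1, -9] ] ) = diagonal: (-10) + (-3) + (-9)
= -22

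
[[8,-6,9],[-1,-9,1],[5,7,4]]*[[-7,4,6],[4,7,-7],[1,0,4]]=[[-71, -10, 126], [-28, -67, 61], [-3, 69, -3]]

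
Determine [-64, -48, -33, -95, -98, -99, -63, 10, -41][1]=-48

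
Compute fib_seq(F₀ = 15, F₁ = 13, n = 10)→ F_2 = F_1 + F_0 = 28
F_3 = F_2 + F_1 = 41
F_4 = F_3 + F_2 = 69
...
= [15, 13, 28, 41, 69, 110, 179, 289, 468, 757]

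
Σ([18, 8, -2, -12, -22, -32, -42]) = 18 + 8 + (-2) + (-12) + (-22) + (-32) + (-42)
= -84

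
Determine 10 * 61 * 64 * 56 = 2186240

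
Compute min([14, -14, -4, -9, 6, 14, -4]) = -14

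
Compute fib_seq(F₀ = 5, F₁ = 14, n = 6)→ [5, 14, 19, 33, 52, 85]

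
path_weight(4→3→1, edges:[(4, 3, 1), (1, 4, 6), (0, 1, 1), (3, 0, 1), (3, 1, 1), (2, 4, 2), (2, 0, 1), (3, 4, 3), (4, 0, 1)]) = 2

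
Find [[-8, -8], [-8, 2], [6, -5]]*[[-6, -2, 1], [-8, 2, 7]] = C[0][0] = (-8)*(-6) + (-8)*(-8) = 112
C[0][1] = (-8)*(-2) + (-8)*(2) = 0
C[0][2] = (-8)*(1) + (-8)*(7) = -64
C[1][0] = (-8)*(-6) + (2)*(-8) = 32
C[1][1] = (-8)*(-2) + (2)*(2) = 20
C[1][2] = (-8)*(1) + (2)*(7) = 6
... (3 more cells)
= [[112, 0, -64], [32, 20, 6], [4, -22, -29]]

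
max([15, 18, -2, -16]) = 18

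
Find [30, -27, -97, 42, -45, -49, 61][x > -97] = [30, -27, 42, -45, -49, 61]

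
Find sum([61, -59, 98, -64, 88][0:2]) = slice → [61, -59]
61 + (-59)
= 2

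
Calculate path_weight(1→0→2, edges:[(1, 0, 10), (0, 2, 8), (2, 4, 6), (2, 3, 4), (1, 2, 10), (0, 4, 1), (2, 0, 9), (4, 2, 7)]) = w(1→0)=10 + w(0→2)=8
= 18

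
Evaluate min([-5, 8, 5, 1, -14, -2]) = -14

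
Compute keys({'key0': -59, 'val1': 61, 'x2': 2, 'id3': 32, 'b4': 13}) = ['key0', 'val1', 'x2', 'id3', 'b4']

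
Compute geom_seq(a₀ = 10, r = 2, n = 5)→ [10, 20, 40, 80, 160]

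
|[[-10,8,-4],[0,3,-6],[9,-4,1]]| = -114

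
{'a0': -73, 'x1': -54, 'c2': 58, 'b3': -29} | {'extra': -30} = {'a0': -73, 'x1': -54, 'c2': 58, 'b3': -29, 'extra': -30}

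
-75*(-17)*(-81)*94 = -9707850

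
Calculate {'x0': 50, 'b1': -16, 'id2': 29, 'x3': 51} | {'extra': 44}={'x0': 50, 'b1': -16, 'id2': 29, 'x3': 51, 'extra': 44}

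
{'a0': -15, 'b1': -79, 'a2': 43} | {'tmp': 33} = {'a0': -15, 'b1': -79, 'a2': 43, 'tmp': 33}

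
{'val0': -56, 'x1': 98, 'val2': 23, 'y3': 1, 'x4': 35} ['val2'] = 23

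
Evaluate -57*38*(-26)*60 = 3378960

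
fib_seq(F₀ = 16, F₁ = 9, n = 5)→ F_2 = F_1 + F_0 = 25
F_3 = F_2 + F_1 = 34
F_4 = F_3 + F_2 = 59
= [16, 9, 25, 34, 59]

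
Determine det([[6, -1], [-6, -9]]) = (6)*(-9) - (-1)*(-6)
= -60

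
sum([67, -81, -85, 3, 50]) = -46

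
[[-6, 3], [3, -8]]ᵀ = [[-6, 3], [3, -8]]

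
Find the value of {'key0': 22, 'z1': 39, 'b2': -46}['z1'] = 39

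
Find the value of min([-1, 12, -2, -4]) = -4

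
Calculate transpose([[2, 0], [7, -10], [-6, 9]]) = [[2, 7, -6], [0, -10, 9]]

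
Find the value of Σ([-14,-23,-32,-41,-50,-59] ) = (-14) + (-23) + (-32) + (-41) + (-50) + (-59)
= -219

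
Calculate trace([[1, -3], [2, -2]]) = diagonal: 1 + (-2)
= -1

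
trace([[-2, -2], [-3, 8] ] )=6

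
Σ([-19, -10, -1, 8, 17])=-5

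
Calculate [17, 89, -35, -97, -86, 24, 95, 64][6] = 95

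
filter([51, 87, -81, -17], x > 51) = [87]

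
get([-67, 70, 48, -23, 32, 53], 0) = -67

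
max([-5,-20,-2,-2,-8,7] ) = 7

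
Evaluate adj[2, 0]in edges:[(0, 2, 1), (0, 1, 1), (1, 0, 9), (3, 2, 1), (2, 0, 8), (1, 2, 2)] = 8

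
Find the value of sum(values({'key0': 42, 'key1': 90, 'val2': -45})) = 42 + 90 + (-45)
= 87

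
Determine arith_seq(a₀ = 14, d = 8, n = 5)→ a_0 = 14 + 0*8 = 14
a_1 = 14 + 1*8 = 22
a_2 = 14 + 2*8 = 30
...
= [14, 22, 30, 38, 46]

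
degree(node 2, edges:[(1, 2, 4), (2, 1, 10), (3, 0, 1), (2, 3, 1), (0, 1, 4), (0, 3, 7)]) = incident: (1,2), (2,1), (2,3)
= 3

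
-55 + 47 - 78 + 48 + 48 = 10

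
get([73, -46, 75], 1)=-46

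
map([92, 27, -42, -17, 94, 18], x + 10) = 92+10=102, 27+10=37, -42+10=-32, -17+10=-7, 94+10=104, 18+10=28
= [102, 37, -32, -7, 104, 28]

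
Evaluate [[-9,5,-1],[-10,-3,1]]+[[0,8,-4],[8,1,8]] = [[-9, 13, -5], [-2, -2, 9]]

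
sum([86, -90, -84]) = 86 + (-90) + (-84)
= -88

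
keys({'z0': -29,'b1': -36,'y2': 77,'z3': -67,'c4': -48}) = ['z0', 'b1', 'y2', 'z3', 'c4']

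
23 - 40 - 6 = -23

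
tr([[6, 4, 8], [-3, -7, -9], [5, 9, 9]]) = 8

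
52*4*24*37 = 184704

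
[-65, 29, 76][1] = 29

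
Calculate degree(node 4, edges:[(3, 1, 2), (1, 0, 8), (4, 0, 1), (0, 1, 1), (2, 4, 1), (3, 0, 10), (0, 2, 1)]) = incident: (4,0), (2,4)
= 2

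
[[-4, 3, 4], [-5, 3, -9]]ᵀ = [[-4, -5], [3, 3], [4, -9]]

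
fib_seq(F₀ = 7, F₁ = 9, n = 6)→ [7, 9, 16, 25, 41, 66]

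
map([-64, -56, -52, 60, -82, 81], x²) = [4096, 3136, 2704, 3600, 6724, 6561]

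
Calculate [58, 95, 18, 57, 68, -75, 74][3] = 57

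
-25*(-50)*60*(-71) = -5325000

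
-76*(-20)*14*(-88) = -1872640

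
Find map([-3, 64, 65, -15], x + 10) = -3+10=7, 64+10=74, 65+10=75, -15+10=-5
= [7, 74, 75, -5]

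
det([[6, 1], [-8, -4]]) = (6)*(-4) - (1)*(-8)
= -16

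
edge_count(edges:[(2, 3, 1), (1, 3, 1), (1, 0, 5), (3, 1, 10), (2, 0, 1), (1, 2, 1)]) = 6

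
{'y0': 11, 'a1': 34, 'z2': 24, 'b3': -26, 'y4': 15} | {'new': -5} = {'y0': 11, 'a1': 34, 'z2': 24, 'b3': -26, 'y4': 15, 'new': -5}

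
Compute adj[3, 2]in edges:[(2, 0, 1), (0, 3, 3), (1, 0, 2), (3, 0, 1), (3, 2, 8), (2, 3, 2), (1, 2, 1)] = 8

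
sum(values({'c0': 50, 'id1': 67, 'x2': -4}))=50 + 67 + (-4)
= 113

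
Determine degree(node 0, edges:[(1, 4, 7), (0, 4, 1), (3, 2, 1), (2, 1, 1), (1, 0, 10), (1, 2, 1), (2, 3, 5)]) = incident: (0,4), (1,0)
= 2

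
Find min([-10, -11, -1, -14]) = -14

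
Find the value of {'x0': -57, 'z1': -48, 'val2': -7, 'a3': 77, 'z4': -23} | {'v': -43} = {'x0': -57, 'z1': -48, 'val2': -7, 'a3': 77, 'z4': -23, 'v': -43}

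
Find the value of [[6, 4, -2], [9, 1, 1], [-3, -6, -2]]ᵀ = [[6, 9, -3], [4, 1, -6], [-2, 1, -2]]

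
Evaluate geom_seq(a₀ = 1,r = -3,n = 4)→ [1, -3, 9, -27]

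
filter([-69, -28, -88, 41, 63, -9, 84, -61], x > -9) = keep x where x > -9: -69✗, -28✗, -88✗, 41✓, 63✓, -9✗, 84✓, -61✗
= [41, 63, 84]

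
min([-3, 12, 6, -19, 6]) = -19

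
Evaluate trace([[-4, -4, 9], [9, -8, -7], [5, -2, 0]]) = diagonal: (-4) + (-8) + 0
= -12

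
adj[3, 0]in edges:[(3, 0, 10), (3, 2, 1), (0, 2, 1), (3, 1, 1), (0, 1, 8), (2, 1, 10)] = 10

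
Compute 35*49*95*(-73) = -11893525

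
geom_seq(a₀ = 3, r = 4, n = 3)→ a_0 = 3*4^0 = 3
a_1 = 3*4^1 = 12
a_2 = 3*4^2 = 48
= [3, 12, 48]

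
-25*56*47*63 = -4145400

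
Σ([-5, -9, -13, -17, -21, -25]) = -90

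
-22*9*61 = -12078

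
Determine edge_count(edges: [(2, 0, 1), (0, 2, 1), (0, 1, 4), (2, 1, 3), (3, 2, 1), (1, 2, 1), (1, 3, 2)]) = 7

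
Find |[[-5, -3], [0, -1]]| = 5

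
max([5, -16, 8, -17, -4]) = 8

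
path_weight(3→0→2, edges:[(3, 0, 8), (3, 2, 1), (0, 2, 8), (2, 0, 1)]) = 16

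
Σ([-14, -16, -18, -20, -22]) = (-14) + (-16) + (-18) + (-20) + (-22)
= -90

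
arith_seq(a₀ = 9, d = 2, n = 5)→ [9, 11, 13, 15, 17]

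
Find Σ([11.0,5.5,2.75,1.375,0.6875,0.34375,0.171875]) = 11.0 + 5.5 + 2.75 + 1.375 + 0.6875 + 0.34375 + 0.171875
= 21.828125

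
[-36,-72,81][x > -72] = [-36, 81]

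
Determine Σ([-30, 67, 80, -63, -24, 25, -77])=(-30) + 67 + 80 + (-63) + (-24) + 25 + (-77)
= -22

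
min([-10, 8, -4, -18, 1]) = -18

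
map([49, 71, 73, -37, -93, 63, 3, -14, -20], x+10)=49+10=59, 71+10=81, 73+10=83, -37+10=-27, -93+10=-83, 63+10=73, 3+10=13, -14+10=-4, -20+10=-10
= [59, 81, 83, -27, -83, 73, 13, -4, -10]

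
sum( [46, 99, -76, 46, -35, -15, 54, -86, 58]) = 91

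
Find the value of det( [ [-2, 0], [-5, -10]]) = 20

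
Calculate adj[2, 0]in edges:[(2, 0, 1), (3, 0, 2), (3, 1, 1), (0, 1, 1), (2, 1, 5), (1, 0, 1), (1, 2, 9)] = 1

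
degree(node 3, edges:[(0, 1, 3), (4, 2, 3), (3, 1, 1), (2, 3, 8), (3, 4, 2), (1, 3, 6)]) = incident: (3,1), (2,3), (3,4), (1,3)
= 4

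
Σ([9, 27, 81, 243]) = 360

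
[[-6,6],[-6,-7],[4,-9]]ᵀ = [[-6, -6, 4], [6, -7, -9]]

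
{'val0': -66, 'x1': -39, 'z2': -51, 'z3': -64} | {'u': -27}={'val0': -66, 'x1': -39, 'z2': -51, 'z3': -64, 'u': -27}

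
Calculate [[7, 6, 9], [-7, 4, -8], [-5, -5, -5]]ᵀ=[[7, -7, -5], [6, 4, -5], [9, -8, -5]]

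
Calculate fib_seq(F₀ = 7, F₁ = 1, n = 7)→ [7, 1, 8, 9, 17, 26, 43]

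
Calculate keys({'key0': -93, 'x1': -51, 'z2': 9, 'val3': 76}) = ['key0', 'x1', 'z2', 'val3']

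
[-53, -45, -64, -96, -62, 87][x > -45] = keep x where x > -45: -53✗, -45✗, -64✗, -96✗, -62✗, 87✓
= [87]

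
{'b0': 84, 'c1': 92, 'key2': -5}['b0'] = 84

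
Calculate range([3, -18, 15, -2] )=33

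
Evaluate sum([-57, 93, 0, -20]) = (-57) + 93 + 0 + (-20)
= 16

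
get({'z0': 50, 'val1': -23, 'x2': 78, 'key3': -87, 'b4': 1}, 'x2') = 78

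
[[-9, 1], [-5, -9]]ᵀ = [[-9, -5], [1, -9]]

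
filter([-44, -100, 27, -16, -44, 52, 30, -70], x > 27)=keep x where x > 27: -44✗, -100✗, 27✗, -16✗, -44✗, 52✓, 30✓, -70✗
= [52, 30]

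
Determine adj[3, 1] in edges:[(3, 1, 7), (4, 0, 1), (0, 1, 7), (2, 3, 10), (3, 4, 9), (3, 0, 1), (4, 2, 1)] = 7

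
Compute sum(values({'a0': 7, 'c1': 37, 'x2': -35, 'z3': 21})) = 30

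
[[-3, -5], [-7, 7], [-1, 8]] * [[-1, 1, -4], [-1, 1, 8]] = C[0][0] = (-3)*(-1) + (-5)*(-1) = 8
C[0][1] = (-3)*(1) + (-5)*(1) = -8
C[0][2] = (-3)*(-4) + (-5)*(8) = -28
C[1][0] = (-7)*(-1) + (7)*(-1) = 0
C[1][1] = (-7)*(1) + (7)*(1) = 0
C[1][2] = (-7)*(-4) + (7)*(8) = 84
... (3 more cells)
= [[8, -8, -28], [0, 0, 84], [-7, 7, 68]]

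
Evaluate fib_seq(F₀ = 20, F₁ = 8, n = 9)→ F_2 = F_1 + F_0 = 28
F_3 = F_2 + F_1 = 36
F_4 = F_3 + F_2 = 64
...
= [20, 8, 28, 36, 64, 100, 164, 264, 428]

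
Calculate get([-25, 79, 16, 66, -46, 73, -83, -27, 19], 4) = -46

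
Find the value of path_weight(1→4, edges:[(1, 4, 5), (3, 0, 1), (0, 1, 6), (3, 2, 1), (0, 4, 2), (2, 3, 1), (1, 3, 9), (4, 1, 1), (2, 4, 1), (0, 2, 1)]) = w(1→4)=5
= 5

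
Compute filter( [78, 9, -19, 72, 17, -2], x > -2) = [78, 9, 72, 17]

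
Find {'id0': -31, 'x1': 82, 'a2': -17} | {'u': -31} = {'id0': -31, 'x1': 82, 'a2': -17, 'u': -31}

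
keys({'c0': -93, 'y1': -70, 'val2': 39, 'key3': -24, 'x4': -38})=['c0', 'y1', 'val2', 'key3', 'x4']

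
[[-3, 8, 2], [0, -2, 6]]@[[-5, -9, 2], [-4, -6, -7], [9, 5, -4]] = C[0][0] = (-3)*(-5) + (8)*(-4) + (2)*(9) = 1
C[0][1] = (-3)*(-9) + (8)*(-6) + (2)*(5) = -11
C[0][2] = (-3)*(2) + (8)*(-7) + (2)*(-4) = -70
C[1][0] = (0)*(-5) + (-2)*(-4) + (6)*(9) = 62
C[1][1] = (0)*(-9) + (-2)*(-6) + (6)*(5) = 42
C[1][2] = (0)*(2) + (-2)*(-7) + (6)*(-4) = -10
= [[1, -11, -70], [62, 42, -10]]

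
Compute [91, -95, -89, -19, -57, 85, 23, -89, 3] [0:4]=[91, -95, -89, -19]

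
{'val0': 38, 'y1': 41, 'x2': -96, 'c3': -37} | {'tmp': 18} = {'val0': 38, 'y1': 41, 'x2': -96, 'c3': -37, 'tmp': 18}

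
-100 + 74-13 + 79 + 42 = 82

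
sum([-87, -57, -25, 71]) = -98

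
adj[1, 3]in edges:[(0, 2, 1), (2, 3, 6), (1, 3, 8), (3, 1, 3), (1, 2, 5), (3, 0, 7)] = 8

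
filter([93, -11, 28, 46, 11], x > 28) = keep x where x > 28: 93✓, -11✗, 28✗, 46✓, 11✗
= [93, 46]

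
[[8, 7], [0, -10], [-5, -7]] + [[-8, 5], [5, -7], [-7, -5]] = [[0, 12], [5, -17], [-12, -12]]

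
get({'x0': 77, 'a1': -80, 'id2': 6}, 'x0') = 77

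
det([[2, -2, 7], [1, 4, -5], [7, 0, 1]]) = (1)*(2)*det([[4, -5], [0, 1]]) + (-1)*(-2)*det([[1, -5], [7, 1]]) + (1)*(7)*det([[1, 4], [7, 0]])
= 8 + 72 + -196
= -116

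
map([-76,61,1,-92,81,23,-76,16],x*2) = [-152, 122, 2, -184, 162, 46, -152, 32]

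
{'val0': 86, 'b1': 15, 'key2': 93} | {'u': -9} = {'val0': 86, 'b1': 15, 'key2': 93, 'u': -9}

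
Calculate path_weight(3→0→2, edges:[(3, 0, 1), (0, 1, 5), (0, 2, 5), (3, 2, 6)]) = 6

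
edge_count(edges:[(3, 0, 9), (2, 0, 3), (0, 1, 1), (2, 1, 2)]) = 4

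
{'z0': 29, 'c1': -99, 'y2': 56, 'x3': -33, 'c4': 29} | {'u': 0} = {'z0': 29, 'c1': -99, 'y2': 56, 'x3': -33, 'c4': 29, 'u': 0}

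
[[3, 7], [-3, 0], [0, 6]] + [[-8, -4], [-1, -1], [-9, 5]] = [[-5, 3], [-4, -1], [-9, 11]]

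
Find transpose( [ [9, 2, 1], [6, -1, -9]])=[[9, 6], [2, -1], [1, -9]]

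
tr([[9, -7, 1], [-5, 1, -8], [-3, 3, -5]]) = 5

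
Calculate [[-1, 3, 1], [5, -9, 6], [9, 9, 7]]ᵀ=[[-1, 5, 9], [3, -9, 9], [1, 6, 7]]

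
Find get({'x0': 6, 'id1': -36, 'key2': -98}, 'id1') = -36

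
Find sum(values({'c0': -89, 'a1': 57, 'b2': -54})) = -86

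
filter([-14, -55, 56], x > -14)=keep x where x > -14: -14✗, -55✗, 56✓
= [56]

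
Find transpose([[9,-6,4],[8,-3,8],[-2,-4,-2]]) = [[9, 8, -2], [-6, -3, -4], [4, 8, -2]]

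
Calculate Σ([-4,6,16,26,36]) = 80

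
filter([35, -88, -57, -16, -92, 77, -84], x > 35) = [77]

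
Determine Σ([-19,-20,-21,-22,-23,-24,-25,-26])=(-19) + (-20) + (-21) + (-22) + (-23) + (-24) + (-25) + (-26)
= -180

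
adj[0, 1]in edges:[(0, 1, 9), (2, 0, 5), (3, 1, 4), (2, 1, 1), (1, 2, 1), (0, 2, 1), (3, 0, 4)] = 9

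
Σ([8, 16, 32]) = 8 + 16 + 32
= 56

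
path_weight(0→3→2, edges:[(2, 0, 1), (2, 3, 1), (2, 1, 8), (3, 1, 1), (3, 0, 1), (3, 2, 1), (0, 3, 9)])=w(0→3)=9 + w(3→2)=1
= 10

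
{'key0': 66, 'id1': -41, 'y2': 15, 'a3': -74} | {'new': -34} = {'key0': 66, 'id1': -41, 'y2': 15, 'a3': -74, 'new': -34}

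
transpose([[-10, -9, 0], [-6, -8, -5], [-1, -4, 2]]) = [[-10, -6, -1], [-9, -8, -4], [0, -5, 2]]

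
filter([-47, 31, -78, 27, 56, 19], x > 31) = [56]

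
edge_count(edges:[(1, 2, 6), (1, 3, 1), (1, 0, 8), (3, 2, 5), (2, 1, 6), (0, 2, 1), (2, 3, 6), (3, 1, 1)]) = 8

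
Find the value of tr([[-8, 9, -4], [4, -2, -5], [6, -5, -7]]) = diagonal: (-8) + (-2) + (-7)
= -17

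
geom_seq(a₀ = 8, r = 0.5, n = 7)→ a_0 = 8*0.5^0 = 8.0
a_1 = 8*0.5^1 = 4.0
a_2 = 8*0.5^2 = 2.0
...
= [8.0, 4.0, 2.0, 1.0, 0.5, 0.25, 0.125]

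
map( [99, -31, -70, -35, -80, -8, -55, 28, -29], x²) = [9801, 961, 4900, 1225, 6400, 64, 3025, 784, 841]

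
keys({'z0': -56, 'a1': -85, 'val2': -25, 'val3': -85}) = ['z0', 'a1', 'val2', 'val3']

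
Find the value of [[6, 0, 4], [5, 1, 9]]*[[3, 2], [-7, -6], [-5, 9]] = [[-2, 48], [-37, 85]]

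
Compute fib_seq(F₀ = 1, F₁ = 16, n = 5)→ [1, 16, 17, 33, 50]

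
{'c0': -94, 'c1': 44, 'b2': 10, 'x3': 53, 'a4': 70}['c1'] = 44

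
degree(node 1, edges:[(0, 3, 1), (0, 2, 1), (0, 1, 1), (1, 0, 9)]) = 2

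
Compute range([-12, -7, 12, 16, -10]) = 28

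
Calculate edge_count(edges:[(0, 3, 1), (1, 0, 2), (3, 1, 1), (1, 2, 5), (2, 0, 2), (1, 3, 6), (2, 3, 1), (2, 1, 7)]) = 8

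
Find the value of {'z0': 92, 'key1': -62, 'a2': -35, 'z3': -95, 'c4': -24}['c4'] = -24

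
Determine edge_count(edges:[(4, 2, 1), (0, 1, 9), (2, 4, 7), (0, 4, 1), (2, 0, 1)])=5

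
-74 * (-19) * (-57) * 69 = -5529798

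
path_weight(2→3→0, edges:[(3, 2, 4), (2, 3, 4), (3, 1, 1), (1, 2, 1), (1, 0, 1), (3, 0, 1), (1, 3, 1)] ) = w(2→3)=4 + w(3→0)=1
= 5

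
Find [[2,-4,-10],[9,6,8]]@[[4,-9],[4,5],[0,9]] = [[-8, -128], [60, 21]]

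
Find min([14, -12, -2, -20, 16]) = -20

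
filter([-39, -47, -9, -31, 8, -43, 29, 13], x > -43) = keep x where x > -43: -39✓, -47✗, -9✓, -31✓, 8✓, -43✗, 29✓, 13✓
= [-39, -9, -31, 8, 29, 13]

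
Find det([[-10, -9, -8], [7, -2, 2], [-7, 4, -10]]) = -736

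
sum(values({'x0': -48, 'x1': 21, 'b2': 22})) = (-48) + 21 + 22
= -5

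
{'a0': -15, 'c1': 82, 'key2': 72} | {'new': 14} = {'a0': -15, 'c1': 82, 'key2': 72, 'new': 14}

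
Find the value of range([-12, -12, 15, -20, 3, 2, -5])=35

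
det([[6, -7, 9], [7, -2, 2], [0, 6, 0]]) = (1)*(6)*det([[-2, 2], [6, 0]]) + (-1)*(-7)*det([[7, 2], [0, 0]]) + (1)*(9)*det([[7, -2], [0, 6]])
= -72 + 0 + 378
= 306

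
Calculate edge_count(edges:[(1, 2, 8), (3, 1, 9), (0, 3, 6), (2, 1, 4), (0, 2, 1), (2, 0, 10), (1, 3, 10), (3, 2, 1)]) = 8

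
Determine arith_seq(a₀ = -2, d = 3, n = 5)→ [-2, 1, 4, 7, 10]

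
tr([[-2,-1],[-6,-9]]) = diagonal: (-2) + (-9)
= -11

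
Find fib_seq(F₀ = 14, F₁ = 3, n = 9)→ F_2 = F_1 + F_0 = 17
F_3 = F_2 + F_1 = 20
F_4 = F_3 + F_2 = 37
...
= [14, 3, 17, 20, 37, 57, 94, 151, 245]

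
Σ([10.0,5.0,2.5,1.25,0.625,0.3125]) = 19.6875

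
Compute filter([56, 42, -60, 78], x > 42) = keep x where x > 42: 56✓, 42✗, -60✗, 78✓
= [56, 78]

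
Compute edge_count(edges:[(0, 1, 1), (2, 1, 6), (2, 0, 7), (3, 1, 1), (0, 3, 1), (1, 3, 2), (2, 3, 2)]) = 7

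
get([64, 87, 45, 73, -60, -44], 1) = 87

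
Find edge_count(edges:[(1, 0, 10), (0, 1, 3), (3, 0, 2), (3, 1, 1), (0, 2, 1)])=5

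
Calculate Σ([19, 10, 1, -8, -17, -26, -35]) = -56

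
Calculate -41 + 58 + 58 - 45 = 30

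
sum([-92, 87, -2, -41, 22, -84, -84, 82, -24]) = (-92) + 87 + (-2) + (-41) + 22 + (-84) + (-84) + 82 + (-24)
= -136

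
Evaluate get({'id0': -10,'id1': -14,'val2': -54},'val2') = -54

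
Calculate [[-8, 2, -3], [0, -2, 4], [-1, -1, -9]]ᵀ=[[-8, 0, -1], [2, -2, -1], [-3, 4, -9]]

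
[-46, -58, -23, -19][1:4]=[-58, -23, -19]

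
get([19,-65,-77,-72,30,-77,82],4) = 30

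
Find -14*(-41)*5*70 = 200900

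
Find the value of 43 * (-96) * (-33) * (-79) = -10761696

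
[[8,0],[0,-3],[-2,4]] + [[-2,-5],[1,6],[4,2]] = [[6, -5], [1, 3], [2, 6]]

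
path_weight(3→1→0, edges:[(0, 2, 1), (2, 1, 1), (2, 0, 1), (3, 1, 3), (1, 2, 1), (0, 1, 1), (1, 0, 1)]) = w(3→1)=3 + w(1→0)=1
= 4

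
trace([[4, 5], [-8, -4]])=0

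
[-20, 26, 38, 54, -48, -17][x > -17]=[26, 38, 54]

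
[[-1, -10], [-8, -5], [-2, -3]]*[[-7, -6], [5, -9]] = C[0][0] = (-1)*(-7) + (-10)*(5) = -43
C[0][1] = (-1)*(-6) + (-10)*(-9) = 96
C[1][0] = (-8)*(-7) + (-5)*(5) = 31
C[1][1] = (-8)*(-6) + (-5)*(-9) = 93
C[2][0] = (-2)*(-7) + (-3)*(5) = -1
C[2][1] = (-2)*(-6) + (-3)*(-9) = 39
= [[-43, 96], [31, 93], [-1, 39]]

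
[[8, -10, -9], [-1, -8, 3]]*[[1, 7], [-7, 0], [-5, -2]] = C[0][0] = (8)*(1) + (-10)*(-7) + (-9)*(-5) = 123
C[0][1] = (8)*(7) + (-10)*(0) + (-9)*(-2) = 74
C[1][0] = (-1)*(1) + (-8)*(-7) + (3)*(-5) = 40
C[1][1] = (-1)*(7) + (-8)*(0) + (3)*(-2) = -13
= [[123, 74], [40, -13]]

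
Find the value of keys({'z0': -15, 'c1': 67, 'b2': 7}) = ['z0', 'c1', 'b2']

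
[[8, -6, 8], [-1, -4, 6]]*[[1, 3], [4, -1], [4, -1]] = C[0][0] = (8)*(1) + (-6)*(4) + (8)*(4) = 16
C[0][1] = (8)*(3) + (-6)*(-1) + (8)*(-1) = 22
C[1][0] = (-1)*(1) + (-4)*(4) + (6)*(4) = 7
C[1][1] = (-1)*(3) + (-4)*(-1) + (6)*(-1) = -5
= [[16, 22], [7, -5]]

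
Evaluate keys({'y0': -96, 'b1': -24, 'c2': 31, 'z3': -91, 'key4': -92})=['y0', 'b1', 'c2', 'z3', 'key4']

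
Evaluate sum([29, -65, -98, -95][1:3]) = slice → [-65, -98]
(-65) + (-98)
= -163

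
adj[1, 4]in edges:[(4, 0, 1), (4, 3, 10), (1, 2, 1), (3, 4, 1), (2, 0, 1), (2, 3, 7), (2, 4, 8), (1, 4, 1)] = 1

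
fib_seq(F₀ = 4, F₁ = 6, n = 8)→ F_2 = F_1 + F_0 = 10
F_3 = F_2 + F_1 = 16
F_4 = F_3 + F_2 = 26
...
= [4, 6, 10, 16, 26, 42, 68, 110]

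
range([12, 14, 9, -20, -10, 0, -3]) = 34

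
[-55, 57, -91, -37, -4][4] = -4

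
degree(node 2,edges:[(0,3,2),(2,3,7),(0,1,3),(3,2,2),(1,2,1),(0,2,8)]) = incident: (2,3), (3,2), (1,2), (0,2)
= 4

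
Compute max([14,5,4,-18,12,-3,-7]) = 14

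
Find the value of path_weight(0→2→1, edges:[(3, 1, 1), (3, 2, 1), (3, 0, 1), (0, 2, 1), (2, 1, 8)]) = 9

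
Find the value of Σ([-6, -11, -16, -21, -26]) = -80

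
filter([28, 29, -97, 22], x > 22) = [28, 29]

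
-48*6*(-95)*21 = 574560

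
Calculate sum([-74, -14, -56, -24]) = (-74) + (-14) + (-56) + (-24)
= -168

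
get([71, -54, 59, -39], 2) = 59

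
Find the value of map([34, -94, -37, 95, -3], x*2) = [68, -188, -74, 190, -6]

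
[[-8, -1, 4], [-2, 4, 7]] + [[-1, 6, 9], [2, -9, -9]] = [[-9, 5, 13], [0, -5, -2]]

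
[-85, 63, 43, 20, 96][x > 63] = [96]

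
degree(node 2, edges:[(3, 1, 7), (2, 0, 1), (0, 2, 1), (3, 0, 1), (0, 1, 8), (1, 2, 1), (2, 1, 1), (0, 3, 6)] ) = incident: (2,0), (0,2), (1,2), (2,1)
= 4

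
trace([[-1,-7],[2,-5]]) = -6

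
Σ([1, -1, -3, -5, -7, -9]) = 1 + (-1) + (-3) + (-5) + (-7) + (-9)
= -24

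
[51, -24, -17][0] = 51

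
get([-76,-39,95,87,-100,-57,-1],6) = -1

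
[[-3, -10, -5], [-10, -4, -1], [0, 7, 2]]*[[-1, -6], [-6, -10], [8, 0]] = [[23, 118], [26, 100], [-26, -70]]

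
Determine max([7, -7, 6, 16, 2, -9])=16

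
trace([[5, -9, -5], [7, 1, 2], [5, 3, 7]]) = diagonal: 5 + 1 + 7
= 13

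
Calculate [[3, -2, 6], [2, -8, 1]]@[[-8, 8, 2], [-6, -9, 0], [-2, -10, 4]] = C[0][0] = (3)*(-8) + (-2)*(-6) + (6)*(-2) = -24
C[0][1] = (3)*(8) + (-2)*(-9) + (6)*(-10) = -18
C[0][2] = (3)*(2) + (-2)*(0) + (6)*(4) = 30
C[1][0] = (2)*(-8) + (-8)*(-6) + (1)*(-2) = 30
C[1][1] = (2)*(8) + (-8)*(-9) + (1)*(-10) = 78
C[1][2] = (2)*(2) + (-8)*(0) + (1)*(4) = 8
= [[-24, -18, 30], [30, 78, 8]]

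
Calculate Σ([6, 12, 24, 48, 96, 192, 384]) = 762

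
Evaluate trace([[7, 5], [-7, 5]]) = diagonal: 7 + 5
= 12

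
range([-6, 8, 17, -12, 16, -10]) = 29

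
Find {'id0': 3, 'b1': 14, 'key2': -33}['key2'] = -33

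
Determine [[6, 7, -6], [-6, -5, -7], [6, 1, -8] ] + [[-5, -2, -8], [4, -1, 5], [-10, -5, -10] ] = [[1, 5, -14], [-2, -6, -2], [-4, -4, -18]]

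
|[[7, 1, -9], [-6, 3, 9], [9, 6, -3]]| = (1)*(7)*det([[3, 9], [6, -3]]) + (-1)*(1)*det([[-6, 9], [9, -3]]) + (1)*(-9)*det([[-6, 3], [9, 6]])
= -441 + 63 + 567
= 189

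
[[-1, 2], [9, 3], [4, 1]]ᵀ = [[-1, 9, 4], [2, 3, 1]]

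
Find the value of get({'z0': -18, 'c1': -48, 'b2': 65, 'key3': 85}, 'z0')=-18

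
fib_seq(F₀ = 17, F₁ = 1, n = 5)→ [17, 1, 18, 19, 37]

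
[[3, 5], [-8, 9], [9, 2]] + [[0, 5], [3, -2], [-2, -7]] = [[3, 10], [-5, 7], [7, -5]]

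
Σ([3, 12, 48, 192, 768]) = 1023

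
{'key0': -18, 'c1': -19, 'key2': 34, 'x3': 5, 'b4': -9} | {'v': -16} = {'key0': -18, 'c1': -19, 'key2': 34, 'x3': 5, 'b4': -9, 'v': -16}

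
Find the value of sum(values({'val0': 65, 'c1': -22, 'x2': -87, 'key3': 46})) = 2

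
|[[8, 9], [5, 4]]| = (8)*(4) - (9)*(5)
= -13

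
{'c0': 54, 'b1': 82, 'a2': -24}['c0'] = 54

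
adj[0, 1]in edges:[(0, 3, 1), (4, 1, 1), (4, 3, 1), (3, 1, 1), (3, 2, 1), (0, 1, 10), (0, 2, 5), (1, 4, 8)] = 10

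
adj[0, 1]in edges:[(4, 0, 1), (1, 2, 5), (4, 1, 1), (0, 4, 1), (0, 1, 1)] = 1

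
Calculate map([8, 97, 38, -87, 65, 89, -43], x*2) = 8*2=16, 97*2=194, 38*2=76, -87*2=-174, 65*2=130, 89*2=178, -43*2=-86
= [16, 194, 76, -174, 130, 178, -86]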